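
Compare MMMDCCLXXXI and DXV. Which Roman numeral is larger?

MMMDCCLXXXI = 3781
DXV = 515
3781 is larger

MMMDCCLXXXI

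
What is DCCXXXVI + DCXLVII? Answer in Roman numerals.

DCCXXXVI = 736
DCXLVII = 647
736 + 647 = 1383

MCCCLXXXIII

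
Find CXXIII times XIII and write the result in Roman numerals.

CXXIII = 123
XIII = 13
123 × 13 = 1599

MDXCIX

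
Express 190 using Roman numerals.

Convert 190 to Roman numerals:
  190 contains 1×100 (C)
  90 contains 1×90 (XC)

CXC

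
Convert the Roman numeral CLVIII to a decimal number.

CLVIII: C=100, L=50, V=5, I=1, I=1, I=1
100 + 50 + 5 + 1 + 1 + 1 = 158

158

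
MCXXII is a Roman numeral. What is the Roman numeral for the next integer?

MCXXII = 1122; next is 1123

MCXXIII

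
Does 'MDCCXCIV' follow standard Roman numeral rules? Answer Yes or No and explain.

'MDCCXCIV': Check the rules: uses only the symbols I, V, X, L, C, D, M; no symbol is repeated more than three times in a row; V, L and D each appear at most once; the only places a smaller symbol precedes a larger one are the allowed subtractive pairs XC, IV, the symbol right after such a pair (if any) is smaller than the pair's first symbol, and otherwise the values never increase from left to right. Value: M (1000) + D (500) + C (100) + C (100) + XC (90) + IV (4) = 1794. So it is a valid standard Roman numeral.

Yes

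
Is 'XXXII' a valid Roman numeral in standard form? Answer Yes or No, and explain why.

'XXXII': Check the rules: uses only the symbols I, V, X, L, C, D, M; no symbol is repeated more than three times in a row; V, L and D each appear at most once; no smaller symbol precedes a larger one (values never increase from left to right). Value: X (10) + X (10) + X (10) + I (1) + I (1) = 32. So it is a valid standard Roman numeral.

Yes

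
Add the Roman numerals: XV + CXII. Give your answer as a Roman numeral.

XV = 15
CXII = 112
15 + 112 = 127

CXXVII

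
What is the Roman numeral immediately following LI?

LI = 51; next is 52

LII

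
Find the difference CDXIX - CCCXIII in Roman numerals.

CDXIX = 419
CCCXIII = 313
419 - 313 = 106

CVI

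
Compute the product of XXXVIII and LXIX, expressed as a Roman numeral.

XXXVIII = 38
LXIX = 69
38 × 69 = 2622

MMDCXXII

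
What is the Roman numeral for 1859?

Convert 1859 to Roman numerals:
  1859 contains 1×1000 (M)
  859 contains 1×500 (D)
  359 contains 3×100 (CCC)
  59 contains 1×50 (L)
  9 contains 1×9 (IX)

MDCCCLIX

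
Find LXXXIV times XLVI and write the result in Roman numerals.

LXXXIV = 84
XLVI = 46
84 × 46 = 3864

MMMDCCCLXIV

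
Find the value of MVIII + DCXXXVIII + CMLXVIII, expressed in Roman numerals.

MVIII = 1008, DCXXXVIII = 638, CMLXVIII = 968
1008 + 638 = 1646
1646 + 968 = 2614

MMDCXIV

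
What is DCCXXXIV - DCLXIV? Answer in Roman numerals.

DCCXXXIV = 734
DCLXIV = 664
734 - 664 = 70

LXX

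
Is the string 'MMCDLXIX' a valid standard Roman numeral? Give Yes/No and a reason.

'MMCDLXIX': Check the rules: uses only the symbols I, V, X, L, C, D, M; no symbol is repeated more than three times in a row; V, L and D each appear at most once; the only places a smaller symbol precedes a larger one are the allowed subtractive pairs CD, IX, the symbol right after such a pair (if any) is smaller than the pair's first symbol, and otherwise the values never increase from left to right. Value: M (1000) + M (1000) + CD (400) + L (50) + X (10) + IX (9) = 2469. So it is a valid standard Roman numeral.

Yes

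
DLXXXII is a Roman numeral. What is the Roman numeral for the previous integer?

DLXXXII = 582, so the previous integer is 582 - 1 = 581

DLXXXI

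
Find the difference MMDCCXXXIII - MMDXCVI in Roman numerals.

MMDCCXXXIII = 2733
MMDXCVI = 2596
2733 - 2596 = 137

CXXXVII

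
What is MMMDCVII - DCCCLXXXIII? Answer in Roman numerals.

MMMDCVII = 3607
DCCCLXXXIII = 883
3607 - 883 = 2724

MMDCCXXIV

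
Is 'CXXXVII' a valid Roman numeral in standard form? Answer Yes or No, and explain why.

'CXXXVII': Check the rules: uses only the symbols I, V, X, L, C, D, M; no symbol is repeated more than three times in a row; V, L and D each appear at most once; no smaller symbol precedes a larger one (values never increase from left to right). Value: C (100) + X (10) + X (10) + X (10) + V (5) + I (1) + I (1) = 137. So it is a valid standard Roman numeral.

Yes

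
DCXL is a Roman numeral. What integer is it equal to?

DCXL: D=500, C=100, XL=40
500 + 100 + 40 = 640

640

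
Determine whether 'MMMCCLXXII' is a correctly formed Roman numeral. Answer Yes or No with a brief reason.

'MMMCCLXXII': Check the rules: uses only the symbols I, V, X, L, C, D, M; no symbol is repeated more than three times in a row; V, L and D each appear at most once; no smaller symbol precedes a larger one (values never increase from left to right). Value: M (1000) + M (1000) + M (1000) + C (100) + C (100) + L (50) + X (10) + X (10) + I (1) + I (1) = 3272. So it is a valid standard Roman numeral.

Yes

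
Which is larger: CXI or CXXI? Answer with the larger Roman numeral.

CXI = 111
CXXI = 121
121 is larger

CXXI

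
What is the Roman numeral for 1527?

Convert 1527 to Roman numerals:
  1527 contains 1×1000 (M)
  527 contains 1×500 (D)
  27 contains 2×10 (XX)
  7 contains 1×5 (V)
  2 contains 2×1 (II)

MDXXVII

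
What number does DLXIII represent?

DLXIII: D=500, L=50, X=10, I=1, I=1, I=1
500 + 50 + 10 + 1 + 1 + 1 = 563

563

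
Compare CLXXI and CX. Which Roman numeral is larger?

CLXXI = 171
CX = 110
171 is larger

CLXXI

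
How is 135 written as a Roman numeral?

Convert 135 to Roman numerals:
  135 contains 1×100 (C)
  35 contains 3×10 (XXX)
  5 contains 1×5 (V)

CXXXV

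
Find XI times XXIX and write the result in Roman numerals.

XI = 11
XXIX = 29
11 × 29 = 319

CCCXIX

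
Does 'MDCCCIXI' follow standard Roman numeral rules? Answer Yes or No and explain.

'MDCCCIXI': I cannot come right after the subtractive pair IX: once I is subtracted in IX, the next symbol must be smaller than I

No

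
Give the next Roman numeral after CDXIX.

CDXIX = 419; next is 420

CDXX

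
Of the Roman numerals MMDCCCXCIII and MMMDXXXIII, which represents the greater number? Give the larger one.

MMDCCCXCIII = 2893
MMMDXXXIII = 3533
3533 is larger

MMMDXXXIII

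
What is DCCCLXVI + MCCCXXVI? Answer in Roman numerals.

DCCCLXVI = 866
MCCCXXVI = 1326
866 + 1326 = 2192

MMCXCII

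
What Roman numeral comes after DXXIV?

DXXIV = 524, so the next integer is 524 + 1 = 525

DXXV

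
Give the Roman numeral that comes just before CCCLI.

CCCLI = 351; previous is 350

CCCL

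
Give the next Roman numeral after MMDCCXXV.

MMDCCXXV = 2725; next is 2726

MMDCCXXVI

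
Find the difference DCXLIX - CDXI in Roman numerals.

DCXLIX = 649
CDXI = 411
649 - 411 = 238

CCXXXVIII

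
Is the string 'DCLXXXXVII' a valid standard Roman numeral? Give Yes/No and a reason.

'DCLXXXXVII': More than 3 consecutive X's

No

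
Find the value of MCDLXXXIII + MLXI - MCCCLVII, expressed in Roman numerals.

MCDLXXXIII = 1483, MLXI = 1061, MCCCLVII = 1357
1483 + 1061 = 2544
2544 - 1357 = 1187

MCLXXXVII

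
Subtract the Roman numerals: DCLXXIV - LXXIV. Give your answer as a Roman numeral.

DCLXXIV = 674
LXXIV = 74
674 - 74 = 600

DC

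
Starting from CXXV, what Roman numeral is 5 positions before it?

CXXV = 125
125 - 5 = 120

CXX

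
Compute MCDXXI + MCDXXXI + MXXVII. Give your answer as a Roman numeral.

MCDXXI = 1421, MCDXXXI = 1431, MXXVII = 1027
1421 + 1431 = 2852
2852 + 1027 = 3879

MMMDCCCLXXIX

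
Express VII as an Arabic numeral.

VII: V=5, I=1, I=1
5 + 1 + 1 = 7

7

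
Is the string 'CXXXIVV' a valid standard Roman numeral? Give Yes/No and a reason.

'CXXXIVV': V should not appear more than once

No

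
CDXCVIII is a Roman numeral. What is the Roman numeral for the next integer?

CDXCVIII = 498, so the next integer is 498 + 1 = 499

CDXCIX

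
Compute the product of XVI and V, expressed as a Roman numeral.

XVI = 16
V = 5
16 × 5 = 80

LXXX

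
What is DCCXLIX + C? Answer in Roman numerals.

DCCXLIX = 749
C = 100
749 + 100 = 849

DCCCXLIX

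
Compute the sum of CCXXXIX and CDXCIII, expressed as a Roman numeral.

CCXXXIX = 239
CDXCIII = 493
239 + 493 = 732

DCCXXXII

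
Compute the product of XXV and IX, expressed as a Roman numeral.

XXV = 25
IX = 9
25 × 9 = 225

CCXXV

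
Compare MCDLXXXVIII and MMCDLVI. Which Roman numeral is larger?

MCDLXXXVIII = 1488
MMCDLVI = 2456
2456 is larger

MMCDLVI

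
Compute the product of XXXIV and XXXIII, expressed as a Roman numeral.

XXXIV = 34
XXXIII = 33
34 × 33 = 1122

MCXXII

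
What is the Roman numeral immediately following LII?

LII = 52, so the next integer is 52 + 1 = 53

LIII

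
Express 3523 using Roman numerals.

Convert 3523 to Roman numerals:
  3523 contains 3×1000 (MMM)
  523 contains 1×500 (D)
  23 contains 2×10 (XX)
  3 contains 3×1 (III)

MMMDXXIII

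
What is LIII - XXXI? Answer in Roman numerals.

LIII = 53
XXXI = 31
53 - 31 = 22

XXII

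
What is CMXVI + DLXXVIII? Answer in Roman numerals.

CMXVI = 916
DLXXVIII = 578
916 + 578 = 1494

MCDXCIV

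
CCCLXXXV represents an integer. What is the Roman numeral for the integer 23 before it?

CCCLXXXV = 385
385 - 23 = 362

CCCLXII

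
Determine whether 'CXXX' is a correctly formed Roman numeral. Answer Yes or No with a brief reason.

'CXXX': Check the rules: uses only the symbols I, V, X, L, C, D, M; no symbol is repeated more than three times in a row; V, L and D each appear at most once; no smaller symbol precedes a larger one (values never increase from left to right). Value: C (100) + X (10) + X (10) + X (10) = 130. So it is a valid standard Roman numeral.

Yes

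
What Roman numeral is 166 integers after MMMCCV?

MMMCCV = 3205
3205 + 166 = 3371

MMMCCCLXXI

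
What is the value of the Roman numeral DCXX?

DCXX: D=500, C=100, X=10, X=10
500 + 100 + 10 + 10 = 620

620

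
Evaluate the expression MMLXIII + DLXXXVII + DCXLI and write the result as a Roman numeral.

MMLXIII = 2063, DLXXXVII = 587, DCXLI = 641
2063 + 587 = 2650
2650 + 641 = 3291

MMMCCXCI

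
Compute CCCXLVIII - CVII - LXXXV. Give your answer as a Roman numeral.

CCCXLVIII = 348, CVII = 107, LXXXV = 85
348 - 107 = 241
241 - 85 = 156

CLVI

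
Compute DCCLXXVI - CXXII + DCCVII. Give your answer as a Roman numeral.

DCCLXXVI = 776, CXXII = 122, DCCVII = 707
776 - 122 = 654
654 + 707 = 1361

MCCCLXI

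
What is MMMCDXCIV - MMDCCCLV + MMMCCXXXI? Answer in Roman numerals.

MMMCDXCIV = 3494, MMDCCCLV = 2855, MMMCCXXXI = 3231
3494 - 2855 = 639
639 + 3231 = 3870

MMMDCCCLXX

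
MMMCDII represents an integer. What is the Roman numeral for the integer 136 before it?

MMMCDII = 3402
3402 - 136 = 3266

MMMCCLXVI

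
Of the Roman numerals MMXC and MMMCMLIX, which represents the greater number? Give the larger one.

MMXC = 2090
MMMCMLIX = 3959
3959 is larger

MMMCMLIX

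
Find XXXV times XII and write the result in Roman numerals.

XXXV = 35
XII = 12
35 × 12 = 420

CDXX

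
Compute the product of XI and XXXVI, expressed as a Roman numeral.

XI = 11
XXXVI = 36
11 × 36 = 396

CCCXCVI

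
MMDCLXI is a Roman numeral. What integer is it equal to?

MMDCLXI: M=1000, M=1000, D=500, C=100, L=50, X=10, I=1
1000 + 1000 + 500 + 100 + 50 + 10 + 1 = 2661

2661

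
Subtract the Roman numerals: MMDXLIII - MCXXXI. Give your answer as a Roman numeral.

MMDXLIII = 2543
MCXXXI = 1131
2543 - 1131 = 1412

MCDXII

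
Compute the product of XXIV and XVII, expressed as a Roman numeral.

XXIV = 24
XVII = 17
24 × 17 = 408

CDVIII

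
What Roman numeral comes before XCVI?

XCVI = 96; previous is 95

XCV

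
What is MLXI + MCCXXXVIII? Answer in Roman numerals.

MLXI = 1061
MCCXXXVIII = 1238
1061 + 1238 = 2299

MMCCXCIX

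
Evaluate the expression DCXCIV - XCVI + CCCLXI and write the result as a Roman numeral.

DCXCIV = 694, XCVI = 96, CCCLXI = 361
694 - 96 = 598
598 + 361 = 959

CMLIX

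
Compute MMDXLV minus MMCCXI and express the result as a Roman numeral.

MMDXLV = 2545
MMCCXI = 2211
2545 - 2211 = 334

CCCXXXIV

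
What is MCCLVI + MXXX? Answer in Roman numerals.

MCCLVI = 1256
MXXX = 1030
1256 + 1030 = 2286

MMCCLXXXVI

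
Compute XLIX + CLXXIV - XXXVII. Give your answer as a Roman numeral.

XLIX = 49, CLXXIV = 174, XXXVII = 37
49 + 174 = 223
223 - 37 = 186

CLXXXVI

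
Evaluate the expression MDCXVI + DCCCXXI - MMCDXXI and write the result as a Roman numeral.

MDCXVI = 1616, DCCCXXI = 821, MMCDXXI = 2421
1616 + 821 = 2437
2437 - 2421 = 16

XVI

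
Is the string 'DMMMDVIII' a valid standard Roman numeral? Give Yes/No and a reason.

'DMMMDVIII': D should not appear more than once

No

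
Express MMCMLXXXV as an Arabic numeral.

MMCMLXXXV: M=1000, M=1000, CM=900, L=50, X=10, X=10, X=10, V=5
1000 + 1000 + 900 + 50 + 10 + 10 + 10 + 5 = 2985

2985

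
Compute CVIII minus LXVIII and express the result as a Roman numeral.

CVIII = 108
LXVIII = 68
108 - 68 = 40

XL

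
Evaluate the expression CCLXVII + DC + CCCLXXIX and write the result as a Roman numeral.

CCLXVII = 267, DC = 600, CCCLXXIX = 379
267 + 600 = 867
867 + 379 = 1246

MCCXLVI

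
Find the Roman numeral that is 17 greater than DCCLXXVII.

DCCLXXVII = 777
777 + 17 = 794

DCCXCIV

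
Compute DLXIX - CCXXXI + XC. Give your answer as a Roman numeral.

DLXIX = 569, CCXXXI = 231, XC = 90
569 - 231 = 338
338 + 90 = 428

CDXXVIII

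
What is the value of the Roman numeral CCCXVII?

CCCXVII: C=100, C=100, C=100, X=10, V=5, I=1, I=1
100 + 100 + 100 + 10 + 5 + 1 + 1 = 317

317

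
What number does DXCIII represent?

DXCIII: D=500, XC=90, I=1, I=1, I=1
500 + 90 + 1 + 1 + 1 = 593

593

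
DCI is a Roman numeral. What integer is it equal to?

DCI: D=500, C=100, I=1
500 + 100 + 1 = 601

601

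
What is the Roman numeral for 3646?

Convert 3646 to Roman numerals:
  3646 contains 3×1000 (MMM)
  646 contains 1×500 (D)
  146 contains 1×100 (C)
  46 contains 1×40 (XL)
  6 contains 1×5 (V)
  1 contains 1×1 (I)

MMMDCXLVI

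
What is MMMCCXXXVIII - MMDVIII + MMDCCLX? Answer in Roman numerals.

MMMCCXXXVIII = 3238, MMDVIII = 2508, MMDCCLX = 2760
3238 - 2508 = 730
730 + 2760 = 3490

MMMCDXC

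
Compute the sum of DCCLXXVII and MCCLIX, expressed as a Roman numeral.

DCCLXXVII = 777
MCCLIX = 1259
777 + 1259 = 2036

MMXXXVI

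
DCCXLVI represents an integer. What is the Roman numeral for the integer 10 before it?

DCCXLVI = 746
746 - 10 = 736

DCCXXXVI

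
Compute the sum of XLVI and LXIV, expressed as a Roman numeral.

XLVI = 46
LXIV = 64
46 + 64 = 110

CX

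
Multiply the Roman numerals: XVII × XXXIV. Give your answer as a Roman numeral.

XVII = 17
XXXIV = 34
17 × 34 = 578

DLXXVIII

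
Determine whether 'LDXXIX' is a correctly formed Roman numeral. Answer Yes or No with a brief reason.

'LDXXIX': Invalid subtractive combination: LD

No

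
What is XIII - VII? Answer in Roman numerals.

XIII = 13
VII = 7
13 - 7 = 6

VI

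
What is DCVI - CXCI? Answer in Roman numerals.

DCVI = 606
CXCI = 191
606 - 191 = 415

CDXV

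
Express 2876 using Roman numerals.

Convert 2876 to Roman numerals:
  2876 contains 2×1000 (MM)
  876 contains 1×500 (D)
  376 contains 3×100 (CCC)
  76 contains 1×50 (L)
  26 contains 2×10 (XX)
  6 contains 1×5 (V)
  1 contains 1×1 (I)

MMDCCCLXXVI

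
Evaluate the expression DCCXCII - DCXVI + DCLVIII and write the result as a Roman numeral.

DCCXCII = 792, DCXVI = 616, DCLVIII = 658
792 - 616 = 176
176 + 658 = 834

DCCCXXXIV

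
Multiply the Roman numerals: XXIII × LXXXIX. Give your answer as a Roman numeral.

XXIII = 23
LXXXIX = 89
23 × 89 = 2047

MMXLVII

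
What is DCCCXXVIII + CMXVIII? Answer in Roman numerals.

DCCCXXVIII = 828
CMXVIII = 918
828 + 918 = 1746

MDCCXLVI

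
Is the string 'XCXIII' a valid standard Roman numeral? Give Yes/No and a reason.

'XCXIII': X cannot come right after the subtractive pair XC: once X is subtracted in XC, the next symbol must be smaller than X

No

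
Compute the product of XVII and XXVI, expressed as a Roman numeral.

XVII = 17
XXVI = 26
17 × 26 = 442

CDXLII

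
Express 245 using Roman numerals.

Convert 245 to Roman numerals:
  245 contains 2×100 (CC)
  45 contains 1×40 (XL)
  5 contains 1×5 (V)

CCXLV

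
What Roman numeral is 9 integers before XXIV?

XXIV = 24
24 - 9 = 15

XV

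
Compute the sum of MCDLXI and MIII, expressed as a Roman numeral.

MCDLXI = 1461
MIII = 1003
1461 + 1003 = 2464

MMCDLXIV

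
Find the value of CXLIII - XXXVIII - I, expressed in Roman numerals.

CXLIII = 143, XXXVIII = 38, I = 1
143 - 38 = 105
105 - 1 = 104

CIV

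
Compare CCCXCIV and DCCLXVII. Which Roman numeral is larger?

CCCXCIV = 394
DCCLXVII = 767
767 is larger

DCCLXVII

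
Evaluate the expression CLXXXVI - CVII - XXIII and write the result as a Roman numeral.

CLXXXVI = 186, CVII = 107, XXIII = 23
186 - 107 = 79
79 - 23 = 56

LVI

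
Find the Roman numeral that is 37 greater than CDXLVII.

CDXLVII = 447
447 + 37 = 484

CDLXXXIV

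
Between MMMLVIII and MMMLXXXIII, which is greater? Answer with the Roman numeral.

MMMLVIII = 3058
MMMLXXXIII = 3083
3083 is larger

MMMLXXXIII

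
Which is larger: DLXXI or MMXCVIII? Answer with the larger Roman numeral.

DLXXI = 571
MMXCVIII = 2098
2098 is larger

MMXCVIII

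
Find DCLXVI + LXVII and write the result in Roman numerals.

DCLXVI = 666
LXVII = 67
666 + 67 = 733

DCCXXXIII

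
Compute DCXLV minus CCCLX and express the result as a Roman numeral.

DCXLV = 645
CCCLX = 360
645 - 360 = 285

CCLXXXV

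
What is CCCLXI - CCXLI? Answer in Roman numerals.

CCCLXI = 361
CCXLI = 241
361 - 241 = 120

CXX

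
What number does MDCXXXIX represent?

MDCXXXIX: M=1000, D=500, C=100, X=10, X=10, X=10, IX=9
1000 + 500 + 100 + 10 + 10 + 10 + 9 = 1639

1639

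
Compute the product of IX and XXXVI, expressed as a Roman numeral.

IX = 9
XXXVI = 36
9 × 36 = 324

CCCXXIV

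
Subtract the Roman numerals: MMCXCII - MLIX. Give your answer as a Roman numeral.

MMCXCII = 2192
MLIX = 1059
2192 - 1059 = 1133

MCXXXIII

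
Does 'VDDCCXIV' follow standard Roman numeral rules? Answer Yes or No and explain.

'VDDCCXIV': V should not appear more than once

No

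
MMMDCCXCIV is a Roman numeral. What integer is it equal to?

MMMDCCXCIV: M=1000, M=1000, M=1000, D=500, C=100, C=100, XC=90, IV=4
1000 + 1000 + 1000 + 500 + 100 + 100 + 90 + 4 = 3794

3794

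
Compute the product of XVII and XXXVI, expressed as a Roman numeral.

XVII = 17
XXXVI = 36
17 × 36 = 612

DCXII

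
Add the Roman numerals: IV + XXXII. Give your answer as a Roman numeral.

IV = 4
XXXII = 32
4 + 32 = 36

XXXVI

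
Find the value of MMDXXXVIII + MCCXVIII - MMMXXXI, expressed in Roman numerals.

MMDXXXVIII = 2538, MCCXVIII = 1218, MMMXXXI = 3031
2538 + 1218 = 3756
3756 - 3031 = 725

DCCXXV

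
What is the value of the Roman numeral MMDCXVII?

MMDCXVII: M=1000, M=1000, D=500, C=100, X=10, V=5, I=1, I=1
1000 + 1000 + 500 + 100 + 10 + 5 + 1 + 1 = 2617

2617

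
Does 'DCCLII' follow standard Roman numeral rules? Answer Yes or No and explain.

'DCCLII': Check the rules: uses only the symbols I, V, X, L, C, D, M; no symbol is repeated more than three times in a row; V, L and D each appear at most once; no smaller symbol precedes a larger one (values never increase from left to right). Value: D (500) + C (100) + C (100) + L (50) + I (1) + I (1) = 752. So it is a valid standard Roman numeral.

Yes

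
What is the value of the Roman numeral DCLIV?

DCLIV: D=500, C=100, L=50, IV=4
500 + 100 + 50 + 4 = 654

654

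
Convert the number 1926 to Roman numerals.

Convert 1926 to Roman numerals:
  1926 contains 1×1000 (M)
  926 contains 1×900 (CM)
  26 contains 2×10 (XX)
  6 contains 1×5 (V)
  1 contains 1×1 (I)

MCMXXVI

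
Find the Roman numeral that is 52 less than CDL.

CDL = 450
450 - 52 = 398

CCCXCVIII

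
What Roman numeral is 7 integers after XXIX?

XXIX = 29
29 + 7 = 36

XXXVI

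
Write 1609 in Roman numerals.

Convert 1609 to Roman numerals:
  1609 contains 1×1000 (M)
  609 contains 1×500 (D)
  109 contains 1×100 (C)
  9 contains 1×9 (IX)

MDCIX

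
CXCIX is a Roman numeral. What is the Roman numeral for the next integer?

CXCIX = 199, so the next integer is 199 + 1 = 200

CC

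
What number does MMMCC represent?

MMMCC: M=1000, M=1000, M=1000, C=100, C=100
1000 + 1000 + 1000 + 100 + 100 = 3200

3200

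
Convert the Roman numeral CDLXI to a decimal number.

CDLXI: CD=400, L=50, X=10, I=1
400 + 50 + 10 + 1 = 461

461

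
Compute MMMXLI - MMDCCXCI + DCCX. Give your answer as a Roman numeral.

MMMXLI = 3041, MMDCCXCI = 2791, DCCX = 710
3041 - 2791 = 250
250 + 710 = 960

CMLX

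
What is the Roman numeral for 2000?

Convert 2000 to Roman numerals:
  2000 contains 2×1000 (MM)

MM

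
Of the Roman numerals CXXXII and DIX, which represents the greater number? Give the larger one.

CXXXII = 132
DIX = 509
509 is larger

DIX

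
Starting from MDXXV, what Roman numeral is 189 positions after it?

MDXXV = 1525
1525 + 189 = 1714

MDCCXIV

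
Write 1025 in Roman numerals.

Convert 1025 to Roman numerals:
  1025 contains 1×1000 (M)
  25 contains 2×10 (XX)
  5 contains 1×5 (V)

MXXV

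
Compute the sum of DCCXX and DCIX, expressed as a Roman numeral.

DCCXX = 720
DCIX = 609
720 + 609 = 1329

MCCCXXIX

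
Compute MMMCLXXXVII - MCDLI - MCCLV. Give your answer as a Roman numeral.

MMMCLXXXVII = 3187, MCDLI = 1451, MCCLV = 1255
3187 - 1451 = 1736
1736 - 1255 = 481

CDLXXXI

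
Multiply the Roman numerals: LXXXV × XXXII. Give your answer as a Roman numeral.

LXXXV = 85
XXXII = 32
85 × 32 = 2720

MMDCCXX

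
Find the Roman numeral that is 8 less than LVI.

LVI = 56
56 - 8 = 48

XLVIII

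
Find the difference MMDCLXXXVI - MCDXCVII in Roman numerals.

MMDCLXXXVI = 2686
MCDXCVII = 1497
2686 - 1497 = 1189

MCLXXXIX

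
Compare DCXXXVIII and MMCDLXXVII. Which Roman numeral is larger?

DCXXXVIII = 638
MMCDLXXVII = 2477
2477 is larger

MMCDLXXVII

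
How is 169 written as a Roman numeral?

Convert 169 to Roman numerals:
  169 contains 1×100 (C)
  69 contains 1×50 (L)
  19 contains 1×10 (X)
  9 contains 1×9 (IX)

CLXIX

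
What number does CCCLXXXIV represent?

CCCLXXXIV: C=100, C=100, C=100, L=50, X=10, X=10, X=10, IV=4
100 + 100 + 100 + 50 + 10 + 10 + 10 + 4 = 384

384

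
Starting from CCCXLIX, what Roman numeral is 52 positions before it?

CCCXLIX = 349
349 - 52 = 297

CCXCVII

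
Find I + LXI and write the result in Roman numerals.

I = 1
LXI = 61
1 + 61 = 62

LXII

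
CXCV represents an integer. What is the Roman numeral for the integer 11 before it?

CXCV = 195
195 - 11 = 184

CLXXXIV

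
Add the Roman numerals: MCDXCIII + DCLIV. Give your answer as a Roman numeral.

MCDXCIII = 1493
DCLIV = 654
1493 + 654 = 2147

MMCXLVII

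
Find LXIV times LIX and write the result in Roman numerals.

LXIV = 64
LIX = 59
64 × 59 = 3776

MMMDCCLXXVI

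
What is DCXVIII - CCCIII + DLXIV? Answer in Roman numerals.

DCXVIII = 618, CCCIII = 303, DLXIV = 564
618 - 303 = 315
315 + 564 = 879

DCCCLXXIX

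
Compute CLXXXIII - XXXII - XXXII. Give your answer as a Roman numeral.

CLXXXIII = 183, XXXII = 32, XXXII = 32
183 - 32 = 151
151 - 32 = 119

CXIX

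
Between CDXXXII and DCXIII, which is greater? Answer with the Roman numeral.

CDXXXII = 432
DCXIII = 613
613 is larger

DCXIII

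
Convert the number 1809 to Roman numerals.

Convert 1809 to Roman numerals:
  1809 contains 1×1000 (M)
  809 contains 1×500 (D)
  309 contains 3×100 (CCC)
  9 contains 1×9 (IX)

MDCCCIX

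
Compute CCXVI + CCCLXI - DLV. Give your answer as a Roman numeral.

CCXVI = 216, CCCLXI = 361, DLV = 555
216 + 361 = 577
577 - 555 = 22

XXII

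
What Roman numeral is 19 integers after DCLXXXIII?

DCLXXXIII = 683
683 + 19 = 702

DCCII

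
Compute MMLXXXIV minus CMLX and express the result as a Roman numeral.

MMLXXXIV = 2084
CMLX = 960
2084 - 960 = 1124

MCXXIV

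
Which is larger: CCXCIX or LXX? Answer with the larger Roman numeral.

CCXCIX = 299
LXX = 70
299 is larger

CCXCIX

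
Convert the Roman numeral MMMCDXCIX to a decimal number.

MMMCDXCIX: M=1000, M=1000, M=1000, CD=400, XC=90, IX=9
1000 + 1000 + 1000 + 400 + 90 + 9 = 3499

3499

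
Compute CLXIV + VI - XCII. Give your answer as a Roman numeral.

CLXIV = 164, VI = 6, XCII = 92
164 + 6 = 170
170 - 92 = 78

LXXVIII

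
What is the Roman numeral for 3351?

Convert 3351 to Roman numerals:
  3351 contains 3×1000 (MMM)
  351 contains 3×100 (CCC)
  51 contains 1×50 (L)
  1 contains 1×1 (I)

MMMCCCLI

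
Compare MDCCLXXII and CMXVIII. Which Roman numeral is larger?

MDCCLXXII = 1772
CMXVIII = 918
1772 is larger

MDCCLXXII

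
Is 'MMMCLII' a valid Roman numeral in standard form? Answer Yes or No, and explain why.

'MMMCLII': Check the rules: uses only the symbols I, V, X, L, C, D, M; no symbol is repeated more than three times in a row; V, L and D each appear at most once; no smaller symbol precedes a larger one (values never increase from left to right). Value: M (1000) + M (1000) + M (1000) + C (100) + L (50) + I (1) + I (1) = 3152. So it is a valid standard Roman numeral.

Yes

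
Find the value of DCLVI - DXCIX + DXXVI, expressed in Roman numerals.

DCLVI = 656, DXCIX = 599, DXXVI = 526
656 - 599 = 57
57 + 526 = 583

DLXXXIII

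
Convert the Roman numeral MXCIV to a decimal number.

MXCIV: M=1000, XC=90, IV=4
1000 + 90 + 4 = 1094

1094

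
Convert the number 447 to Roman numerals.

Convert 447 to Roman numerals:
  447 contains 1×400 (CD)
  47 contains 1×40 (XL)
  7 contains 1×5 (V)
  2 contains 2×1 (II)

CDXLVII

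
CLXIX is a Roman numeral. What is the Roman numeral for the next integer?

CLXIX = 169, so the next integer is 169 + 1 = 170

CLXX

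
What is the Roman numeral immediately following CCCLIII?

CCCLIII = 353, so the next integer is 353 + 1 = 354

CCCLIV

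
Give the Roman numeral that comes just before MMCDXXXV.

MMCDXXXV = 2435; previous is 2434

MMCDXXXIV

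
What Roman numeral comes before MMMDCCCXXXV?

MMMDCCCXXXV = 3835; previous is 3834

MMMDCCCXXXIV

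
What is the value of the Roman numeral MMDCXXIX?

MMDCXXIX: M=1000, M=1000, D=500, C=100, X=10, X=10, IX=9
1000 + 1000 + 500 + 100 + 10 + 10 + 9 = 2629

2629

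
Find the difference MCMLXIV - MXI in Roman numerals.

MCMLXIV = 1964
MXI = 1011
1964 - 1011 = 953

CMLIII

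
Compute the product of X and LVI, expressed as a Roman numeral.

X = 10
LVI = 56
10 × 56 = 560

DLX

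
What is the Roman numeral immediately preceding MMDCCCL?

MMDCCCL = 2850; previous is 2849

MMDCCCXLIX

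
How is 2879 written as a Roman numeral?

Convert 2879 to Roman numerals:
  2879 contains 2×1000 (MM)
  879 contains 1×500 (D)
  379 contains 3×100 (CCC)
  79 contains 1×50 (L)
  29 contains 2×10 (XX)
  9 contains 1×9 (IX)

MMDCCCLXXIX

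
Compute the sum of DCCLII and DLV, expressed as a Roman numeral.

DCCLII = 752
DLV = 555
752 + 555 = 1307

MCCCVII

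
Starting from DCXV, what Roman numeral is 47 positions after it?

DCXV = 615
615 + 47 = 662

DCLXII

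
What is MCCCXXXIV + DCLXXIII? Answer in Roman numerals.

MCCCXXXIV = 1334
DCLXXIII = 673
1334 + 673 = 2007

MMVII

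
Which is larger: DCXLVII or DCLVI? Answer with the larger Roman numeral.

DCXLVII = 647
DCLVI = 656
656 is larger

DCLVI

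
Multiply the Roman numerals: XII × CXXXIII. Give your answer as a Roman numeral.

XII = 12
CXXXIII = 133
12 × 133 = 1596

MDXCVI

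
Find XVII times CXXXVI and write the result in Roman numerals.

XVII = 17
CXXXVI = 136
17 × 136 = 2312

MMCCCXII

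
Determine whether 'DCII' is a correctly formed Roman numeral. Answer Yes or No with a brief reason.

'DCII': Check the rules: uses only the symbols I, V, X, L, C, D, M; no symbol is repeated more than three times in a row; V, L and D each appear at most once; no smaller symbol precedes a larger one (values never increase from left to right). Value: D (500) + C (100) + I (1) + I (1) = 602. So it is a valid standard Roman numeral.

Yes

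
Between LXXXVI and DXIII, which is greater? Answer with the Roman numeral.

LXXXVI = 86
DXIII = 513
513 is larger

DXIII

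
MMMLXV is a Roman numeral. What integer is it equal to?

MMMLXV: M=1000, M=1000, M=1000, L=50, X=10, V=5
1000 + 1000 + 1000 + 50 + 10 + 5 = 3065

3065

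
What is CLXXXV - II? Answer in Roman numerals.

CLXXXV = 185
II = 2
185 - 2 = 183

CLXXXIII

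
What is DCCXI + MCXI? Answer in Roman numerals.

DCCXI = 711
MCXI = 1111
711 + 1111 = 1822

MDCCCXXII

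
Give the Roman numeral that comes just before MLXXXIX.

MLXXXIX = 1089; previous is 1088

MLXXXVIII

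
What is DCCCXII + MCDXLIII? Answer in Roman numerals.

DCCCXII = 812
MCDXLIII = 1443
812 + 1443 = 2255

MMCCLV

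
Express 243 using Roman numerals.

Convert 243 to Roman numerals:
  243 contains 2×100 (CC)
  43 contains 1×40 (XL)
  3 contains 3×1 (III)

CCXLIII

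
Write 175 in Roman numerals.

Convert 175 to Roman numerals:
  175 contains 1×100 (C)
  75 contains 1×50 (L)
  25 contains 2×10 (XX)
  5 contains 1×5 (V)

CLXXV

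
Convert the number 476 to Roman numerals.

Convert 476 to Roman numerals:
  476 contains 1×400 (CD)
  76 contains 1×50 (L)
  26 contains 2×10 (XX)
  6 contains 1×5 (V)
  1 contains 1×1 (I)

CDLXXVI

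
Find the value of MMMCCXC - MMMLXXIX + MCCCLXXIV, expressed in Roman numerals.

MMMCCXC = 3290, MMMLXXIX = 3079, MCCCLXXIV = 1374
3290 - 3079 = 211
211 + 1374 = 1585

MDLXXXV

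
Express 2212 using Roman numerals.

Convert 2212 to Roman numerals:
  2212 contains 2×1000 (MM)
  212 contains 2×100 (CC)
  12 contains 1×10 (X)
  2 contains 2×1 (II)

MMCCXII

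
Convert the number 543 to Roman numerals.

Convert 543 to Roman numerals:
  543 contains 1×500 (D)
  43 contains 1×40 (XL)
  3 contains 3×1 (III)

DXLIII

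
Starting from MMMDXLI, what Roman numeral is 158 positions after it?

MMMDXLI = 3541
3541 + 158 = 3699

MMMDCXCIX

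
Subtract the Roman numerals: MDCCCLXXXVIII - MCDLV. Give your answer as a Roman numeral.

MDCCCLXXXVIII = 1888
MCDLV = 1455
1888 - 1455 = 433

CDXXXIII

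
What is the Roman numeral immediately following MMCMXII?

MMCMXII = 2912, so the next integer is 2912 + 1 = 2913

MMCMXIII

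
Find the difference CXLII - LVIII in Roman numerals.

CXLII = 142
LVIII = 58
142 - 58 = 84

LXXXIV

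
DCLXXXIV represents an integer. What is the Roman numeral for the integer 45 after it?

DCLXXXIV = 684
684 + 45 = 729

DCCXXIX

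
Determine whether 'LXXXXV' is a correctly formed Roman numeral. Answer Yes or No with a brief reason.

'LXXXXV': More than 3 consecutive X's

No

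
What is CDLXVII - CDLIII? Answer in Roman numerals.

CDLXVII = 467
CDLIII = 453
467 - 453 = 14

XIV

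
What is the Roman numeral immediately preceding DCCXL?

DCCXL = 740, so the previous integer is 740 - 1 = 739

DCCXXXIX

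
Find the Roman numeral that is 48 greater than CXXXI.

CXXXI = 131
131 + 48 = 179

CLXXIX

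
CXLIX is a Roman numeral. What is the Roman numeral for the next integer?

CXLIX = 149, so the next integer is 149 + 1 = 150

CL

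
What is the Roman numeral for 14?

Convert 14 to Roman numerals:
  14 contains 1×10 (X)
  4 contains 1×4 (IV)

XIV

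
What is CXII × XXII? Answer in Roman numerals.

CXII = 112
XXII = 22
112 × 22 = 2464

MMCDLXIV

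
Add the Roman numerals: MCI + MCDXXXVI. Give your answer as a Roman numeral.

MCI = 1101
MCDXXXVI = 1436
1101 + 1436 = 2537

MMDXXXVII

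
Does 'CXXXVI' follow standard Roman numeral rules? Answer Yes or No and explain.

'CXXXVI': Check the rules: uses only the symbols I, V, X, L, C, D, M; no symbol is repeated more than three times in a row; V, L and D each appear at most once; no smaller symbol precedes a larger one (values never increase from left to right). Value: C (100) + X (10) + X (10) + X (10) + V (5) + I (1) = 136. So it is a valid standard Roman numeral.

Yes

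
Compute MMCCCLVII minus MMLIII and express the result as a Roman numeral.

MMCCCLVII = 2357
MMLIII = 2053
2357 - 2053 = 304

CCCIV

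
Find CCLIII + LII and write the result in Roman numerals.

CCLIII = 253
LII = 52
253 + 52 = 305

CCCV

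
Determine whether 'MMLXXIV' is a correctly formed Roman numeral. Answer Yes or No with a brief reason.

'MMLXXIV': Check the rules: uses only the symbols I, V, X, L, C, D, M; no symbol is repeated more than three times in a row; V, L and D each appear at most once; the only place a smaller symbol precedes a larger one is the allowed subtractive pair IV, the symbol right after such a pair (if any) is smaller than the pair's first symbol, and otherwise the values never increase from left to right. Value: M (1000) + M (1000) + L (50) + X (10) + X (10) + IV (4) = 2074. So it is a valid standard Roman numeral.

Yes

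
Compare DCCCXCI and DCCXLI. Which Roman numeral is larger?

DCCCXCI = 891
DCCXLI = 741
891 is larger

DCCCXCI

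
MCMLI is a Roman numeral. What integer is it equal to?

MCMLI: M=1000, CM=900, L=50, I=1
1000 + 900 + 50 + 1 = 1951

1951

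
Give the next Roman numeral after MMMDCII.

MMMDCII = 3602, so the next integer is 3602 + 1 = 3603

MMMDCIII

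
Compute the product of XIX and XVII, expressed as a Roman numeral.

XIX = 19
XVII = 17
19 × 17 = 323

CCCXXIII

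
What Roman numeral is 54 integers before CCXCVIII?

CCXCVIII = 298
298 - 54 = 244

CCXLIV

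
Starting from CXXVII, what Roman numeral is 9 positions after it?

CXXVII = 127
127 + 9 = 136

CXXXVI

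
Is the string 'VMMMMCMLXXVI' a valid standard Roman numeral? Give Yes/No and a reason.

'VMMMMCMLXXVI': More than 3 consecutive M's

No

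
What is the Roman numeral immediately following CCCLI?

CCCLI = 351; next is 352

CCCLII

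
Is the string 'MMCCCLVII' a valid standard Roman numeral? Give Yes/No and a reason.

'MMCCCLVII': Check the rules: uses only the symbols I, V, X, L, C, D, M; no symbol is repeated more than three times in a row; V, L and D each appear at most once; no smaller symbol precedes a larger one (values never increase from left to right). Value: M (1000) + M (1000) + C (100) + C (100) + C (100) + L (50) + V (5) + I (1) + I (1) = 2357. So it is a valid standard Roman numeral.

Yes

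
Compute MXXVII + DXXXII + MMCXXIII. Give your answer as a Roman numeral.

MXXVII = 1027, DXXXII = 532, MMCXXIII = 2123
1027 + 532 = 1559
1559 + 2123 = 3682

MMMDCLXXXII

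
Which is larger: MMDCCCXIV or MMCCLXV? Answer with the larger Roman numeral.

MMDCCCXIV = 2814
MMCCLXV = 2265
2814 is larger

MMDCCCXIV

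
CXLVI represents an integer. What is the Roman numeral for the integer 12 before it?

CXLVI = 146
146 - 12 = 134

CXXXIV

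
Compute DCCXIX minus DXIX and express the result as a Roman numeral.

DCCXIX = 719
DXIX = 519
719 - 519 = 200

CC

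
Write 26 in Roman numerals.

Convert 26 to Roman numerals:
  26 contains 2×10 (XX)
  6 contains 1×5 (V)
  1 contains 1×1 (I)

XXVI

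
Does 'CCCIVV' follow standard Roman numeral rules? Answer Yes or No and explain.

'CCCIVV': V should not appear more than once

No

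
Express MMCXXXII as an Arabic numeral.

MMCXXXII: M=1000, M=1000, C=100, X=10, X=10, X=10, I=1, I=1
1000 + 1000 + 100 + 10 + 10 + 10 + 1 + 1 = 2132

2132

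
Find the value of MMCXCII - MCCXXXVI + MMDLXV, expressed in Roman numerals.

MMCXCII = 2192, MCCXXXVI = 1236, MMDLXV = 2565
2192 - 1236 = 956
956 + 2565 = 3521

MMMDXXI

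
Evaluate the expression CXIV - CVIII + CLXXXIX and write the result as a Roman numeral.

CXIV = 114, CVIII = 108, CLXXXIX = 189
114 - 108 = 6
6 + 189 = 195

CXCV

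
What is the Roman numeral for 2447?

Convert 2447 to Roman numerals:
  2447 contains 2×1000 (MM)
  447 contains 1×400 (CD)
  47 contains 1×40 (XL)
  7 contains 1×5 (V)
  2 contains 2×1 (II)

MMCDXLVII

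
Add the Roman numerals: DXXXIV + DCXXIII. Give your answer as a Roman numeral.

DXXXIV = 534
DCXXIII = 623
534 + 623 = 1157

MCLVII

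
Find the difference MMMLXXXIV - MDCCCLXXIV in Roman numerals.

MMMLXXXIV = 3084
MDCCCLXXIV = 1874
3084 - 1874 = 1210

MCCX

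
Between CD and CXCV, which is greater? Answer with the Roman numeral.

CD = 400
CXCV = 195
400 is larger

CD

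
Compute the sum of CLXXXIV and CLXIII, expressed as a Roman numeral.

CLXXXIV = 184
CLXIII = 163
184 + 163 = 347

CCCXLVII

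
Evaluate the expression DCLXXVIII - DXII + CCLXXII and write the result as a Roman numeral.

DCLXXVIII = 678, DXII = 512, CCLXXII = 272
678 - 512 = 166
166 + 272 = 438

CDXXXVIII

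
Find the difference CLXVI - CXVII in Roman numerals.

CLXVI = 166
CXVII = 117
166 - 117 = 49

XLIX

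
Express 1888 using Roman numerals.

Convert 1888 to Roman numerals:
  1888 contains 1×1000 (M)
  888 contains 1×500 (D)
  388 contains 3×100 (CCC)
  88 contains 1×50 (L)
  38 contains 3×10 (XXX)
  8 contains 1×5 (V)
  3 contains 3×1 (III)

MDCCCLXXXVIII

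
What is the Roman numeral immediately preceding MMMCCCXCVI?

MMMCCCXCVI = 3396, so the previous integer is 3396 - 1 = 3395

MMMCCCXCV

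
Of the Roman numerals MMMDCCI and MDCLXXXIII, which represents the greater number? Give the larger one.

MMMDCCI = 3701
MDCLXXXIII = 1683
3701 is larger

MMMDCCI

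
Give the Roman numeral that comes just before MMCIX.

MMCIX = 2109; previous is 2108

MMCVIII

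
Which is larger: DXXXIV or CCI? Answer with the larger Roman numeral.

DXXXIV = 534
CCI = 201
534 is larger

DXXXIV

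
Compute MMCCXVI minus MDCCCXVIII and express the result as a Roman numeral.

MMCCXVI = 2216
MDCCCXVIII = 1818
2216 - 1818 = 398

CCCXCVIII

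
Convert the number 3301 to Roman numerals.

Convert 3301 to Roman numerals:
  3301 contains 3×1000 (MMM)
  301 contains 3×100 (CCC)
  1 contains 1×1 (I)

MMMCCCI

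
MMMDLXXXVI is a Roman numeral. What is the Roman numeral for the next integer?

MMMDLXXXVI = 3586, so the next integer is 3586 + 1 = 3587

MMMDLXXXVII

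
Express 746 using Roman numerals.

Convert 746 to Roman numerals:
  746 contains 1×500 (D)
  246 contains 2×100 (CC)
  46 contains 1×40 (XL)
  6 contains 1×5 (V)
  1 contains 1×1 (I)

DCCXLVI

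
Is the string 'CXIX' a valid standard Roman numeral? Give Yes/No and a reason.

'CXIX': Check the rules: uses only the symbols I, V, X, L, C, D, M; no symbol is repeated more than three times in a row; V, L and D each appear at most once; the only place a smaller symbol precedes a larger one is the allowed subtractive pair IX, the symbol right after such a pair (if any) is smaller than the pair's first symbol, and otherwise the values never increase from left to right. Value: C (100) + X (10) + IX (9) = 119. So it is a valid standard Roman numeral.

Yes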